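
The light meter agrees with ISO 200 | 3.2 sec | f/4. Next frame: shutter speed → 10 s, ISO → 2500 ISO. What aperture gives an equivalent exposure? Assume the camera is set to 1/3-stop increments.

Shutter speed: 3.2 → 4 → 5 → 6 → 8 → 10 — 1 2/3 stops longer (brighter).
ISO: 200 → 250 → 320 → 400 → 500 → 640 → 800 → 1000 → 1250 → 1600 → 2000 → 2500 — 3 2/3 stops higher (brighter).
Net change so far: 5 1/3 stops brighter. Offset with the aperture: f/4 → f/4.5 → f/5 → f/5.6 → f/6.3 → f/7.1 → f/8 → f/9 → f/10 → f/11 → f/13 → f/14 → f/16 → f/18 → f/20 → f/22 → f/25.

f/25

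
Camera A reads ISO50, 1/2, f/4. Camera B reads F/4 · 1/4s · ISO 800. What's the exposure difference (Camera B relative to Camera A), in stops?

3 stops brighter

Aperture: unchanged.
Shutter speed: 1/2 → 1/4 — 1 stop shorter (darker).
ISO: 50 → 100 → 200 → 400 → 800 — 4 stops higher (brighter).
Net: −1 +4 = +3 stops.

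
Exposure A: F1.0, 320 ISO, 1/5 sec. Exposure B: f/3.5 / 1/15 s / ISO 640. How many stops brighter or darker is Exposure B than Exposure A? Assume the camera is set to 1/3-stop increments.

Aperture: f/1.0 → f/1.1 → f/1.2 → f/1.4 → f/1.6 → f/1.8 → f/2 → f/2.2 → f/2.5 → f/2.8 → f/3.2 → f/3.5 — 3 2/3 stops stopped down (darker).
Shutter speed: 1/5 → 1/6 → 1/8 → 1/10 → 1/13 → 1/15 — 1 2/3 stops faster (darker).
ISO: 320 → 400 → 500 → 640 — 1 stop raised (brighter).
Net: −3 2/3 −1 2/3 +1 = −4 1/3 stops.

4 1/3 stops darker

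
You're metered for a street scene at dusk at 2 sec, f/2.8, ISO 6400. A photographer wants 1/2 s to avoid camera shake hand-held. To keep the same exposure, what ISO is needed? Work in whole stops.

ISO 25600

Shutter speed: 2 → 1 → 1/2 — 2 stops faster (darker).
Need 2 stops brighter from the ISO: 6400 → 12800 → 25600.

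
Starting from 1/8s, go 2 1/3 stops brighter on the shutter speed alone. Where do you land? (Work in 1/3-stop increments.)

0.6 s

Shutter speed: 1/8 → 1/6 → 1/5 → 1/4 → 0.3 → 0.4 → 0.5 → 0.6 — 2 1/3 stops slower (brighter).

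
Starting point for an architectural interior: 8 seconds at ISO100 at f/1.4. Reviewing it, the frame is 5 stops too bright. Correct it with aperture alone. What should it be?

f/8

Overexposed by 5 stops → need 5 stops darker.
Aperture: f/1.4 → f/2 → f/2.8 → f/4 → f/5.6 → f/8.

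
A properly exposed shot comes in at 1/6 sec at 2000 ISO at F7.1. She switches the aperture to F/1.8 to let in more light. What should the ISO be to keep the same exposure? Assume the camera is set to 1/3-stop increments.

Aperture: f/7.1 → f/6.3 → f/5.6 → f/5 → f/4.5 → f/4 → f/3.5 → f/3.2 → f/2.8 → f/2.5 → f/2.2 → f/2 → f/1.8 — 4 stops wider (brighter).
Need 4 stops darker from the ISO: 2000 → 1600 → 1250 → 1000 → 800 → 640 → 500 → 400 → 320 → 250 → 200 → 160 → 125.

ISO 125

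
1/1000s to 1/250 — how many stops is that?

2 stops

1/1000 → 1/500 → 1/250 — count the steps: 2 stops.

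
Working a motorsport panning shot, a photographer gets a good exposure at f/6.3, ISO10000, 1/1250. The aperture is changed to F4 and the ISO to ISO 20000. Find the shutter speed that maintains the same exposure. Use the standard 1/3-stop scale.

1/6400s

Aperture: f/6.3 → f/5.6 → f/5 → f/4.5 → f/4 — 1 1/3 stops wider (brighter).
ISO: 10000 → 12800 → 16000 → 20000 — 1 stop higher (brighter).
Net change so far: 2 1/3 stops brighter. Offset with the shutter speed: 1/1250 → 1/1600 → 1/2000 → 1/2500 → 1/3200 → 1/4000 → 1/5000 → 1/6400.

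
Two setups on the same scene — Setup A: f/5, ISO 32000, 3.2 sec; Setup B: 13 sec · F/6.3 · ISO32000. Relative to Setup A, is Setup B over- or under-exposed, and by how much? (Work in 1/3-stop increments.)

1 1/3 stops brighter

Aperture: f/5 → f/5.6 → f/6.3 — 2/3 stop smaller aperture (darker).
Shutter speed: 3.2 → 4 → 5 → 6 → 8 → 10 → 13 — 2 stops slower (brighter).
ISO: unchanged.
Net: −2/3 +2 = +1 1/3 stops.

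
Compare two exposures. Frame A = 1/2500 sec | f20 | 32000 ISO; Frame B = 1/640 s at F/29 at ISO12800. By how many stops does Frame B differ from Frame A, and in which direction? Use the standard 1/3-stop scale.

Aperture: f/20 → f/22 → f/25 → f/29 — 1 stop smaller aperture (darker).
Shutter speed: 1/2500 → 1/2000 → 1/1600 → 1/1250 → 1/1000 → 1/800 → 1/640 — 2 stops longer (brighter).
ISO: 32000 → 25600 → 20000 → 16000 → 12800 — 1 1/3 stops lower (darker).
Net: −1 +2 −1 1/3 = −1/3 stops.

1/3 stop darker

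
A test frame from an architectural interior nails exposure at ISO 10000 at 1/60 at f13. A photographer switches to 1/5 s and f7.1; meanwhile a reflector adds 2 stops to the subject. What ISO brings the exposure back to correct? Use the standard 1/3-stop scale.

Scene light: 2 stops brighter.
Shutter speed: 1/60 → 1/50 → 1/40 → 1/30 → 1/25 → 1/20 → 1/15 → 1/13 → 1/10 → 1/8 → 1/6 → 1/5 — 3 2/3 stops slower (brighter).
Aperture: f/13 → f/11 → f/10 → f/9 → f/8 → f/7.1 — 1 2/3 stops wider (brighter).
Net so far: 7 1/3 stops brighter. ISO: 10000 → 8000 → 6400 → 5000 → 4000 → 3200 → 2500 → 2000 → 1600 → 1250 → 1000 → 800 → 640 → 500 → 400 → 320 → 250 → 200 → 160 → 125 → 100 → 80 → 64.

ISO 64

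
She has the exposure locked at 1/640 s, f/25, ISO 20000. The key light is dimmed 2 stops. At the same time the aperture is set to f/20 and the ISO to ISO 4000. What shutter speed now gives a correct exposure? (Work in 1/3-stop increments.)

1/50s

Scene light: 2 stops darker.
Aperture: f/25 → f/22 → f/20 — 2/3 stop larger aperture (brighter).
ISO: 20000 → 16000 → 12800 → 10000 → 8000 → 6400 → 5000 → 4000 — 2 1/3 stops dropped (darker).
Net so far: 3 2/3 stops darker. Shutter speed: 1/640 → 1/500 → 1/400 → 1/320 → 1/250 → 1/200 → 1/160 → 1/125 → 1/100 → 1/80 → 1/60 → 1/50.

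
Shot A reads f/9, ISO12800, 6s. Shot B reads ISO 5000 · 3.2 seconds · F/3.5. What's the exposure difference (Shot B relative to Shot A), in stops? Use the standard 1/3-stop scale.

1/3 stop brighter

Aperture: f/9 → f/8 → f/7.1 → f/6.3 → f/5.6 → f/5 → f/4.5 → f/4 → f/3.5 — 2 2/3 stops larger aperture (brighter).
Shutter speed: 6 → 5 → 4 → 3.2 — 1 stop shorter (darker).
ISO: 12800 → 10000 → 8000 → 6400 → 5000 — 1 1/3 stops dropped (darker).
Net: +2 2/3 −1 −1 1/3 = +1/3 stops.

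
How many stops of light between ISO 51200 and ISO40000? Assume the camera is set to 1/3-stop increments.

51200 → 40000 — count the steps: 1 third-stops = 1/3 stop.

1/3 stop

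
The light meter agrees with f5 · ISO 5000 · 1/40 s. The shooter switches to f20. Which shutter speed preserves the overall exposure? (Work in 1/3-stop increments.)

Aperture: f/5 → f/5.6 → f/6.3 → f/7.1 → f/8 → f/9 → f/10 → f/11 → f/13 → f/14 → f/16 → f/18 → f/20 — 4 stops narrower (darker).
Need 4 stops brighter from the shutter speed: 1/40 → 1/30 → 1/25 → 1/20 → 1/15 → 1/13 → 1/10 → 1/8 → 1/6 → 1/5 → 1/4 → 0.3 → 0.4.

0.4 s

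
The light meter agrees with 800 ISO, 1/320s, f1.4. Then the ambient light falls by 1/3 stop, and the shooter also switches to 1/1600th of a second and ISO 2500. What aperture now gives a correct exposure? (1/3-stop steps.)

f/1.0

Scene light: 1/3 stop darker.
Shutter speed: 1/320 → 1/400 → 1/500 → 1/640 → 1/800 → 1/1000 → 1/1250 → 1/1600 — 2 1/3 stops shorter (darker).
ISO: 800 → 1000 → 1250 → 1600 → 2000 → 2500 — 1 2/3 stops higher (brighter).
Net so far: 1 stop darker. Aperture: f/1.4 → f/1.2 → f/1.1 → f/1.0.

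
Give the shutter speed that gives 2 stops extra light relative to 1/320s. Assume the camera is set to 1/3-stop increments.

Shutter speed: 1/320 → 1/250 → 1/200 → 1/160 → 1/125 → 1/100 → 1/80 — 2 stops slower (brighter).

1/80s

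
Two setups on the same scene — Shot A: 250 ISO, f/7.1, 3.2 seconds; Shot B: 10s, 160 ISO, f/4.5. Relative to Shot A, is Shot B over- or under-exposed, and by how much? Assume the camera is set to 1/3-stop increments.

Aperture: f/7.1 → f/6.3 → f/5.6 → f/5 → f/4.5 — 1 1/3 stops opened up (brighter).
Shutter speed: 3.2 → 4 → 5 → 6 → 8 → 10 — 1 2/3 stops slower (brighter).
ISO: 250 → 200 → 160 — 2/3 stop lower (darker).
Net: +1 1/3 +1 2/3 −2/3 = +2 1/3 stops.

2 1/3 stops brighter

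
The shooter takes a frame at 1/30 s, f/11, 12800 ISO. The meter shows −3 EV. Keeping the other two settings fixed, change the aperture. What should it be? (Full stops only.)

Underexposed by 3 stops → need 3 stops brighter.
Aperture: f/11 → f/8 → f/5.6 → f/4.

f/4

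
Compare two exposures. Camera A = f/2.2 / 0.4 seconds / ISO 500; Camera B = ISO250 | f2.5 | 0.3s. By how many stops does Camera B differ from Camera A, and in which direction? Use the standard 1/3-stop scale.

1 2/3 stops darker

Aperture: f/2.2 → f/2.5 — 1/3 stop smaller aperture (darker).
Shutter speed: 0.4 → 0.3 — 1/3 stop faster (darker).
ISO: 500 → 400 → 320 → 250 — 1 stop dropped (darker).
Net: −1/3 −1/3 −1 = −1 2/3 stops.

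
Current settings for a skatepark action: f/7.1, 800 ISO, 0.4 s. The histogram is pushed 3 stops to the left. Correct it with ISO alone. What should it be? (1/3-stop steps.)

ISO 6400

Underexposed by 3 stops → need 3 stops brighter.
ISO: 800 → 1000 → 1250 → 1600 → 2000 → 2500 → 3200 → 4000 → 5000 → 6400.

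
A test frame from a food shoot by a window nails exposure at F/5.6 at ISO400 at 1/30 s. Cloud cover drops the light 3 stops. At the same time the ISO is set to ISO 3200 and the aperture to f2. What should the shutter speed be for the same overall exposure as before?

Scene light: 3 stops darker.
ISO: 400 → 800 → 1600 → 3200 — 3 stops raised (brighter).
Aperture: f/5.6 → f/4 → f/2.8 → f/2 — 3 stops larger aperture (brighter).
Net so far: 3 stops brighter. Shutter speed: 1/30 → 1/60 → 1/125 → 1/250.

1/250s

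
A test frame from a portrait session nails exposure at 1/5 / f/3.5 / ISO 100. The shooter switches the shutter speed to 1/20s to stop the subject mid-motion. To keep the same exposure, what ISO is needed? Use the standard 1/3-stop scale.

Shutter speed: 1/5 → 1/6 → 1/8 → 1/10 → 1/13 → 1/15 → 1/20 — 2 stops faster (darker).
Need 2 stops brighter from the ISO: 100 → 125 → 160 → 200 → 250 → 320 → 400.

ISO 400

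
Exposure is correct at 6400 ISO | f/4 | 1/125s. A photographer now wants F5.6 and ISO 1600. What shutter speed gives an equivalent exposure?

Aperture: f/4 → f/5.6 — 1 stop smaller aperture (darker).
ISO: 6400 → 3200 → 1600 — 2 stops dropped (darker).
Net change so far: 3 stops darker. Offset with the shutter speed: 1/125 → 1/60 → 1/30 → 1/15.

1/15s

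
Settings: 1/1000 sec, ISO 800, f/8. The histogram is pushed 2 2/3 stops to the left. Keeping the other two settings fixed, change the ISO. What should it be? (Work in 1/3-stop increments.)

Underexposed by 2 2/3 stops → need 2 2/3 stops brighter.
ISO: 800 → 1000 → 1250 → 1600 → 2000 → 2500 → 3200 → 4000 → 5000.

ISO 5000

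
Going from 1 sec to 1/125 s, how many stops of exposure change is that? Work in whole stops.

7 stops

1 → 1/2 → 1/4 → 1/8 → 1/15 → 1/30 → 1/60 → 1/125 — count the steps: 7 stops.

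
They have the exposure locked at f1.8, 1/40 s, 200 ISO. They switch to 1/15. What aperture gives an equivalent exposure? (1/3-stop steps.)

Shutter speed: 1/40 → 1/30 → 1/25 → 1/20 → 1/15 — 1 1/3 stops slower (brighter).
Need 1 1/3 stops darker from the aperture: f/1.8 → f/2 → f/2.2 → f/2.5 → f/2.8.

f/2.8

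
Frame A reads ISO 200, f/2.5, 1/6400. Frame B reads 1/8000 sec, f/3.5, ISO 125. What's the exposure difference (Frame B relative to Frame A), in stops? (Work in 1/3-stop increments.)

Aperture: f/2.5 → f/2.8 → f/3.2 → f/3.5 — 1 stop smaller aperture (darker).
Shutter speed: 1/6400 → 1/8000 — 1/3 stop faster (darker).
ISO: 200 → 160 → 125 — 2/3 stop dropped (darker).
Net: −1 −1/3 −2/3 = −2 stops.

2 stops darker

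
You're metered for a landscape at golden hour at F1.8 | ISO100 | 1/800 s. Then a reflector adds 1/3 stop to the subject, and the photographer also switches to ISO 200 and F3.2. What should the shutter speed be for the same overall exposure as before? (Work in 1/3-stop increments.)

1/640s

Scene light: 1/3 stop brighter.
ISO: 100 → 125 → 160 → 200 — 1 stop higher (brighter).
Aperture: f/1.8 → f/2 → f/2.2 → f/2.5 → f/2.8 → f/3.2 — 1 2/3 stops stopped down (darker).
Net so far: 1/3 stop darker. Shutter speed: 1/800 → 1/640.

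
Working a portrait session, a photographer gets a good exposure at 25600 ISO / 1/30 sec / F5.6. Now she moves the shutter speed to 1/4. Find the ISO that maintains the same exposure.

Shutter speed: 1/30 → 1/15 → 1/8 → 1/4 — 3 stops longer (brighter).
Need 3 stops darker from the ISO: 25600 → 12800 → 6400 → 3200.

ISO 3200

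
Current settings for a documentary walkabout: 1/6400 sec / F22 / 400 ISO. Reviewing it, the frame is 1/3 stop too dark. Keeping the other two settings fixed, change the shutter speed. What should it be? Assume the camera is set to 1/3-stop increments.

Underexposed by 1/3 stop → need 1/3 stop brighter.
Shutter speed: 1/6400 → 1/5000.

1/5000s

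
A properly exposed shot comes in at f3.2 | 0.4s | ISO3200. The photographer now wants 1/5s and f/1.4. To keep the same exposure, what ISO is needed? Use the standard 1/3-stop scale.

ISO 1250

Shutter speed: 0.4 → 0.3 → 1/4 → 1/5 — 1 stop faster (darker).
Aperture: f/3.2 → f/2.8 → f/2.5 → f/2.2 → f/2 → f/1.8 → f/1.6 → f/1.4 — 2 1/3 stops opened up (brighter).
Net change so far: 1 1/3 stops brighter. Offset with the ISO: 3200 → 2500 → 2000 → 1600 → 1250.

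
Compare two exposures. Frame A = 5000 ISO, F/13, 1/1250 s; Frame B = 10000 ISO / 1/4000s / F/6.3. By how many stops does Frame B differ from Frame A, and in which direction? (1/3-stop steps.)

1 1/3 stops brighter

Aperture: f/13 → f/11 → f/10 → f/9 → f/8 → f/7.1 → f/6.3 — 2 stops opened up (brighter).
Shutter speed: 1/1250 → 1/1600 → 1/2000 → 1/2500 → 1/3200 → 1/4000 — 1 2/3 stops shorter (darker).
ISO: 5000 → 6400 → 8000 → 10000 — 1 stop raised (brighter).
Net: +2 −1 2/3 +1 = +1 1/3 stops.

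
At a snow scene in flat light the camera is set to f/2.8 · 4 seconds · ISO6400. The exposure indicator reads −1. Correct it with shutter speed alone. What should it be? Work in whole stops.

Underexposed by 1 stop → need 1 stop brighter.
Shutter speed: 4 → 8.

8 s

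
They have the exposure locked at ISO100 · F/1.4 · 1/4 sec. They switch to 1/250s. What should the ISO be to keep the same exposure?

Shutter speed: 1/4 → 1/8 → 1/15 → 1/30 → 1/60 → 1/125 → 1/250 — 6 stops faster (darker).
Need 6 stops brighter from the ISO: 100 → 200 → 400 → 800 → 1600 → 3200 → 6400.

ISO 6400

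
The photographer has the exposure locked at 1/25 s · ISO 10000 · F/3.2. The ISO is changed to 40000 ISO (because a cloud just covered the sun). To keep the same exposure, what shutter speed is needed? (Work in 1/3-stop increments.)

ISO: 10000 → 12800 → 16000 → 20000 → 25600 → 32000 → 40000 — 2 stops raised (brighter).
Need 2 stops darker from the shutter speed: 1/25 → 1/30 → 1/40 → 1/50 → 1/60 → 1/80 → 1/100.

1/100s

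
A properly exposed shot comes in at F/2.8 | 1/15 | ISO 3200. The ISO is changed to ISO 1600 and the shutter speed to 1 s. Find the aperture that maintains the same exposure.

f/8

ISO: 3200 → 1600 — 1 stop dropped (darker).
Shutter speed: 1/15 → 1/8 → 1/4 → 1/2 → 1 — 4 stops longer (brighter).
Net change so far: 3 stops brighter. Offset with the aperture: f/2.8 → f/4 → f/5.6 → f/8.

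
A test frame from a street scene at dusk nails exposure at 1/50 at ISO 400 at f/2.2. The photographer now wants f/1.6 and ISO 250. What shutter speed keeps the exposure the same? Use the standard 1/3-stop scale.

Aperture: f/2.2 → f/2 → f/1.8 → f/1.6 — 1 stop wider (brighter).
ISO: 400 → 320 → 250 — 2/3 stop dropped (darker).
Net change so far: 1/3 stop brighter. Offset with the shutter speed: 1/50 → 1/60.

1/60s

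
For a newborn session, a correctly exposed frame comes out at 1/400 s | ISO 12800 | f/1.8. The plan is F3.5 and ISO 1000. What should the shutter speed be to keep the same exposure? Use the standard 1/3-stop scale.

Aperture: f/1.8 → f/2 → f/2.2 → f/2.5 → f/2.8 → f/3.2 → f/3.5 — 2 stops stopped down (darker).
ISO: 12800 → 10000 → 8000 → 6400 → 5000 → 4000 → 3200 → 2500 → 2000 → 1600 → 1250 → 1000 — 3 2/3 stops lower (darker).
Net change so far: 5 2/3 stops darker. Offset with the shutter speed: 1/400 → 1/320 → 1/250 → 1/200 → 1/160 → 1/125 → 1/100 → 1/80 → 1/60 → 1/50 → 1/40 → 1/30 → 1/25 → 1/20 → 1/15 → 1/13 → 1/10 → 1/8.

1/8s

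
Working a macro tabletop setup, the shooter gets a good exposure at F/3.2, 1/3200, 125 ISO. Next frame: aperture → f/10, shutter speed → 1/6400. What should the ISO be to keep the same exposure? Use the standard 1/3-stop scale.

ISO 2500

Aperture: f/3.2 → f/3.5 → f/4 → f/4.5 → f/5 → f/5.6 → f/6.3 → f/7.1 → f/8 → f/9 → f/10 — 3 1/3 stops stopped down (darker).
Shutter speed: 1/3200 → 1/4000 → 1/5000 → 1/6400 — 1 stop shorter (darker).
Net change so far: 4 1/3 stops darker. Offset with the ISO: 125 → 160 → 200 → 250 → 320 → 400 → 500 → 640 → 800 → 1000 → 1250 → 1600 → 2000 → 2500.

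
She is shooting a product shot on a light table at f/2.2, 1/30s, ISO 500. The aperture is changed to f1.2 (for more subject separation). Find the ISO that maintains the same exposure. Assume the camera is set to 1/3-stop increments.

ISO 160

Aperture: f/2.2 → f/2 → f/1.8 → f/1.6 → f/1.4 → f/1.2 — 1 2/3 stops opened up (brighter).
Need 1 2/3 stops darker from the ISO: 500 → 400 → 320 → 250 → 200 → 160.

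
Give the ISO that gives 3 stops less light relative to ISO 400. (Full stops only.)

ISO 50

ISO: 400 → 200 → 100 → 50 — 3 stops dropped (darker).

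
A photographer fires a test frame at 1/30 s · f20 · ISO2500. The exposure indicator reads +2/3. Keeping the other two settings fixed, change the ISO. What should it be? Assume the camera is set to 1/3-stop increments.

ISO 1600

Overexposed by 2/3 stop → need 2/3 stop darker.
ISO: 2500 → 2000 → 1600.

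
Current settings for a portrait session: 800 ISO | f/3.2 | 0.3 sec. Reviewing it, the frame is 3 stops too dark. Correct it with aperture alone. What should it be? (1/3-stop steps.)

Underexposed by 3 stops → need 3 stops brighter.
Aperture: f/3.2 → f/2.8 → f/2.5 → f/2.2 → f/2 → f/1.8 → f/1.6 → f/1.4 → f/1.2 → f/1.1.

f/1.1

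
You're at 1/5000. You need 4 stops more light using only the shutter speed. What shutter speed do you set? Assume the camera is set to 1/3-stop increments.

Shutter speed: 1/5000 → 1/4000 → 1/3200 → 1/2500 → 1/2000 → 1/1600 → 1/1250 → 1/1000 → 1/800 → 1/640 → 1/500 → 1/400 → 1/320 — 4 stops longer (brighter).

1/320s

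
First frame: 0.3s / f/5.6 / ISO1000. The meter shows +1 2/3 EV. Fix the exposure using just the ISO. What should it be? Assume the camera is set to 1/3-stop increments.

ISO 320

Overexposed by 1 2/3 stops → need 1 2/3 stops darker.
ISO: 1000 → 800 → 640 → 500 → 400 → 320.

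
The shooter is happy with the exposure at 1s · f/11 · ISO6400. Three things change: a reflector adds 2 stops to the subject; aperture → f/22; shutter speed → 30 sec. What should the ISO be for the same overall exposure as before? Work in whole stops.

ISO 200

Scene light: 2 stops brighter.
Aperture: f/11 → f/16 → f/22 — 2 stops stopped down (darker).
Shutter speed: 1 → 2 → 4 → 8 → 15 → 30 — 5 stops slower (brighter).
Net so far: 5 stops brighter. ISO: 6400 → 3200 → 1600 → 800 → 400 → 200.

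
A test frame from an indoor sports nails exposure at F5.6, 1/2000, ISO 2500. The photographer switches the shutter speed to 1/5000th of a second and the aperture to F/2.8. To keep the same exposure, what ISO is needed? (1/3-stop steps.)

Shutter speed: 1/2000 → 1/2500 → 1/3200 → 1/4000 → 1/5000 — 1 1/3 stops faster (darker).
Aperture: f/5.6 → f/5 → f/4.5 → f/4 → f/3.5 → f/3.2 → f/2.8 — 2 stops wider (brighter).
Net change so far: 2/3 stop brighter. Offset with the ISO: 2500 → 2000 → 1600.

ISO 1600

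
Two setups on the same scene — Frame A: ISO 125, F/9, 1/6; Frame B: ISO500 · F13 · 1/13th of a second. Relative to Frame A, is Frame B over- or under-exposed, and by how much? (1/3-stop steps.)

Aperture: f/9 → f/10 → f/11 → f/13 — 1 stop stopped down (darker).
Shutter speed: 1/6 → 1/8 → 1/10 → 1/13 — 1 stop shorter (darker).
ISO: 125 → 160 → 200 → 250 → 320 → 400 → 500 — 2 stops raised (brighter).
Net: −1 −1 +2 = 0 stops.

same exposure (0 stops)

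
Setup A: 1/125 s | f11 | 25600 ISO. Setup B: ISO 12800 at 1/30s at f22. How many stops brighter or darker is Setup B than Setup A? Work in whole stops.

1 stop darker

Aperture: f/11 → f/16 → f/22 — 2 stops smaller aperture (darker).
Shutter speed: 1/125 → 1/60 → 1/30 — 2 stops longer (brighter).
ISO: 25600 → 12800 — 1 stop dropped (darker).
Net: −2 +2 −1 = −1 stop.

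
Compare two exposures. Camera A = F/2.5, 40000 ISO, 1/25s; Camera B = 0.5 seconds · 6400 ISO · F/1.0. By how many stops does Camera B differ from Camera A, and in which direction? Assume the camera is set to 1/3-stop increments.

3 2/3 stops brighter

Aperture: f/2.5 → f/2.2 → f/2 → f/1.8 → f/1.6 → f/1.4 → f/1.2 → f/1.1 → f/1.0 — 2 2/3 stops larger aperture (brighter).
Shutter speed: 1/25 → 1/20 → 1/15 → 1/13 → 1/10 → 1/8 → 1/6 → 1/5 → 1/4 → 0.3 → 0.4 → 0.5 — 3 2/3 stops slower (brighter).
ISO: 40000 → 32000 → 25600 → 20000 → 16000 → 12800 → 10000 → 8000 → 6400 — 2 2/3 stops dropped (darker).
Net: +2 2/3 +3 2/3 −2 2/3 = +3 2/3 stops.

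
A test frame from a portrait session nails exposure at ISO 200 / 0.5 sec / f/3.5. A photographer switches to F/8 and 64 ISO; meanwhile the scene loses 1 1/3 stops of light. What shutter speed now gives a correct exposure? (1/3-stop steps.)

20 s

Scene light: 1 1/3 stops darker.
Aperture: f/3.5 → f/4 → f/4.5 → f/5 → f/5.6 → f/6.3 → f/7.1 → f/8 — 2 1/3 stops narrower (darker).
ISO: 200 → 160 → 125 → 100 → 80 → 64 — 1 2/3 stops lower (darker).
Net so far: 5 1/3 stops darker. Shutter speed: 0.5 → 0.6 → 0.8 → 1 → 1.3 → 1.6 → 2 → 2.5 → 3.2 → 4 → 5 → 6 → 8 → 10 → 13 → 15 → 20.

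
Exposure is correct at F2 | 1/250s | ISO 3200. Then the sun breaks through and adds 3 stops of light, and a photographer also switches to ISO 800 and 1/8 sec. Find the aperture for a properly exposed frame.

Scene light: 3 stops brighter.
ISO: 3200 → 1600 → 800 — 2 stops lower (darker).
Shutter speed: 1/250 → 1/125 → 1/60 → 1/30 → 1/15 → 1/8 — 5 stops slower (brighter).
Net so far: 6 stops brighter. Aperture: f/2 → f/2.8 → f/4 → f/5.6 → f/8 → f/11 → f/16.

f/16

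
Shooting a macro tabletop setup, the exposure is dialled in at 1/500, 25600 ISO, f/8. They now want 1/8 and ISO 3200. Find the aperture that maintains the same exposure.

Shutter speed: 1/500 → 1/250 → 1/125 → 1/60 → 1/30 → 1/15 → 1/8 — 6 stops longer (brighter).
ISO: 25600 → 12800 → 6400 → 3200 — 3 stops lower (darker).
Net change so far: 3 stops brighter. Offset with the aperture: f/8 → f/11 → f/16 → f/22.

f/22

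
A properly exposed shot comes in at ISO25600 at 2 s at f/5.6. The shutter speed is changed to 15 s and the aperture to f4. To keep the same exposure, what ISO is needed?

ISO 1600

Shutter speed: 2 → 4 → 8 → 15 — 3 stops slower (brighter).
Aperture: f/5.6 → f/4 — 1 stop wider (brighter).
Net change so far: 4 stops brighter. Offset with the ISO: 25600 → 12800 → 6400 → 3200 → 1600.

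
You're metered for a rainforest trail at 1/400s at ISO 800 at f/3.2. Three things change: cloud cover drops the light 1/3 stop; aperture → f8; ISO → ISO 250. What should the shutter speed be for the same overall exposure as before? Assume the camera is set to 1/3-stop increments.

Scene light: 1/3 stop darker.
Aperture: f/3.2 → f/3.5 → f/4 → f/4.5 → f/5 → f/5.6 → f/6.3 → f/7.1 → f/8 — 2 2/3 stops smaller aperture (darker).
ISO: 800 → 640 → 500 → 400 → 320 → 250 — 1 2/3 stops dropped (darker).
Net so far: 4 2/3 stops darker. Shutter speed: 1/400 → 1/320 → 1/250 → 1/200 → 1/160 → 1/125 → 1/100 → 1/80 → 1/60 → 1/50 → 1/40 → 1/30 → 1/25 → 1/20 → 1/15.

1/15s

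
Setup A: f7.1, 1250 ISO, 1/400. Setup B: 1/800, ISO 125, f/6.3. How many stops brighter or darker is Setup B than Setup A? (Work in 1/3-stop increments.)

Aperture: f/7.1 → f/6.3 — 1/3 stop larger aperture (brighter).
Shutter speed: 1/400 → 1/500 → 1/640 → 1/800 — 1 stop faster (darker).
ISO: 1250 → 1000 → 800 → 640 → 500 → 400 → 320 → 250 → 200 → 160 → 125 — 3 1/3 stops lower (darker).
Net: +1/3 −1 −3 1/3 = −4 stops.

4 stops darker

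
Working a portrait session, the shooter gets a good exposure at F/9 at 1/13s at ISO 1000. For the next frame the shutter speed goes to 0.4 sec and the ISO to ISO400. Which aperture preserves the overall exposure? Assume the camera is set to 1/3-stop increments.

f/13

Shutter speed: 1/13 → 1/10 → 1/8 → 1/6 → 1/5 → 1/4 → 0.3 → 0.4 — 2 1/3 stops slower (brighter).
ISO: 1000 → 800 → 640 → 500 → 400 — 1 1/3 stops dropped (darker).
Net change so far: 1 stop brighter. Offset with the aperture: f/9 → f/10 → f/11 → f/13.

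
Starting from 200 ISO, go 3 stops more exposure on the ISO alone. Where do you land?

ISO: 200 → 400 → 800 → 1600 — 3 stops higher (brighter).

ISO 1600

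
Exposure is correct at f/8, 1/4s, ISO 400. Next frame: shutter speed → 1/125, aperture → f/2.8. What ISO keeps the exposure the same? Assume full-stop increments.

ISO 1600

Shutter speed: 1/4 → 1/8 → 1/15 → 1/30 → 1/60 → 1/125 — 5 stops faster (darker).
Aperture: f/8 → f/5.6 → f/4 → f/2.8 — 3 stops opened up (brighter).
Net change so far: 2 stops darker. Offset with the ISO: 400 → 800 → 1600.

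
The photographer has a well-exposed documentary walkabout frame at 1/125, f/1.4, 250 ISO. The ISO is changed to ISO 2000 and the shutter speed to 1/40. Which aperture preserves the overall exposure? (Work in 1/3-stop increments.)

ISO: 250 → 320 → 400 → 500 → 640 → 800 → 1000 → 1250 → 1600 → 2000 — 3 stops higher (brighter).
Shutter speed: 1/125 → 1/100 → 1/80 → 1/60 → 1/50 → 1/40 — 1 2/3 stops longer (brighter).
Net change so far: 4 2/3 stops brighter. Offset with the aperture: f/1.4 → f/1.6 → f/1.8 → f/2 → f/2.2 → f/2.5 → f/2.8 → f/3.2 → f/3.5 → f/4 → f/4.5 → f/5 → f/5.6 → f/6.3 → f/7.1.

f/7.1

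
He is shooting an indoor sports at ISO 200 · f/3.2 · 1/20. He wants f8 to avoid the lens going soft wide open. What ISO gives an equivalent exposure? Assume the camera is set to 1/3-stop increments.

Aperture: f/3.2 → f/3.5 → f/4 → f/4.5 → f/5 → f/5.6 → f/6.3 → f/7.1 → f/8 — 2 2/3 stops narrower (darker).
Need 2 2/3 stops brighter from the ISO: 200 → 250 → 320 → 400 → 500 → 640 → 800 → 1000 → 1250.

ISO 1250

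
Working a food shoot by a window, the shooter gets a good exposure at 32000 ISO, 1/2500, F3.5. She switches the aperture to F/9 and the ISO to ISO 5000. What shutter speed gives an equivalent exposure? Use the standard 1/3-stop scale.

Aperture: f/3.5 → f/4 → f/4.5 → f/5 → f/5.6 → f/6.3 → f/7.1 → f/8 → f/9 — 2 2/3 stops stopped down (darker).
ISO: 32000 → 25600 → 20000 → 16000 → 12800 → 10000 → 8000 → 6400 → 5000 — 2 2/3 stops dropped (darker).
Net change so far: 5 1/3 stops darker. Offset with the shutter speed: 1/2500 → 1/2000 → 1/1600 → 1/1250 → 1/1000 → 1/800 → 1/640 → 1/500 → 1/400 → 1/320 → 1/250 → 1/200 → 1/160 → 1/125 → 1/100 → 1/80 → 1/60.

1/60s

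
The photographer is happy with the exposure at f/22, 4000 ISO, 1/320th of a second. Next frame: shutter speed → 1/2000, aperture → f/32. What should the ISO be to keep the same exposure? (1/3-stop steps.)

Shutter speed: 1/320 → 1/400 → 1/500 → 1/640 → 1/800 → 1/1000 → 1/1250 → 1/1600 → 1/2000 — 2 2/3 stops shorter (darker).
Aperture: f/22 → f/25 → f/29 → f/32 — 1 stop smaller aperture (darker).
Net change so far: 3 2/3 stops darker. Offset with the ISO: 4000 → 5000 → 6400 → 8000 → 10000 → 12800 → 16000 → 20000 → 25600 → 32000 → 40000 → 51200.

ISO 51200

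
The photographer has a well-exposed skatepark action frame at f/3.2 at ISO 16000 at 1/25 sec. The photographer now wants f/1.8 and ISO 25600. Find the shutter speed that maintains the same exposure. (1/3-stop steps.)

Aperture: f/3.2 → f/2.8 → f/2.5 → f/2.2 → f/2 → f/1.8 — 1 2/3 stops larger aperture (brighter).
ISO: 16000 → 20000 → 25600 — 2/3 stop raised (brighter).
Net change so far: 2 1/3 stops brighter. Offset with the shutter speed: 1/25 → 1/30 → 1/40 → 1/50 → 1/60 → 1/80 → 1/100 → 1/125.

1/125s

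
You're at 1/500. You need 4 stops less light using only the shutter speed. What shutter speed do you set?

Shutter speed: 1/500 → 1/1000 → 1/2000 → 1/4000 → 1/8000 — 4 stops faster (darker).

1/8000s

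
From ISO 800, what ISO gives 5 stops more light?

ISO 25600

ISO: 800 → 1600 → 3200 → 6400 → 12800 → 25600 — 5 stops higher (brighter).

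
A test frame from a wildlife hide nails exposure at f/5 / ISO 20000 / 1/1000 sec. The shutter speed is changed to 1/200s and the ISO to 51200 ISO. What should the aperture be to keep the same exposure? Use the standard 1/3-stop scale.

f/18

Shutter speed: 1/1000 → 1/800 → 1/640 → 1/500 → 1/400 → 1/320 → 1/250 → 1/200 — 2 1/3 stops slower (brighter).
ISO: 20000 → 25600 → 32000 → 40000 → 51200 — 1 1/3 stops higher (brighter).
Net change so far: 3 2/3 stops brighter. Offset with the aperture: f/5 → f/5.6 → f/6.3 → f/7.1 → f/8 → f/9 → f/10 → f/11 → f/13 → f/14 → f/16 → f/18.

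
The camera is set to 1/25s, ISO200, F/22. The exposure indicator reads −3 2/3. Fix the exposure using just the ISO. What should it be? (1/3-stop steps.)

ISO 2500

Underexposed by 3 2/3 stops → need 3 2/3 stops brighter.
ISO: 200 → 250 → 320 → 400 → 500 → 640 → 800 → 1000 → 1250 → 1600 → 2000 → 2500.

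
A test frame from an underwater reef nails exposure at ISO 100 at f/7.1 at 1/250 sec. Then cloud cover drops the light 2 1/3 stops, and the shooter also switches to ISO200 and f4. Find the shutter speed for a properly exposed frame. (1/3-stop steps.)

1/320s

Scene light: 2 1/3 stops darker.
ISO: 100 → 125 → 160 → 200 — 1 stop raised (brighter).
Aperture: f/7.1 → f/6.3 → f/5.6 → f/5 → f/4.5 → f/4 — 1 2/3 stops opened up (brighter).
Net so far: 1/3 stop brighter. Shutter speed: 1/250 → 1/320.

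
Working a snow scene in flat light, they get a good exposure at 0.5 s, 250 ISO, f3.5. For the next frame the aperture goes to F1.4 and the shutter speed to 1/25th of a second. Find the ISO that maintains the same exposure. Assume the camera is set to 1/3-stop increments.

Aperture: f/3.5 → f/3.2 → f/2.8 → f/2.5 → f/2.2 → f/2 → f/1.8 → f/1.6 → f/1.4 — 2 2/3 stops wider (brighter).
Shutter speed: 0.5 → 0.4 → 0.3 → 1/4 → 1/5 → 1/6 → 1/8 → 1/10 → 1/13 → 1/15 → 1/20 → 1/25 — 3 2/3 stops shorter (darker).
Net change so far: 1 stop darker. Offset with the ISO: 250 → 320 → 400 → 500.

ISO 500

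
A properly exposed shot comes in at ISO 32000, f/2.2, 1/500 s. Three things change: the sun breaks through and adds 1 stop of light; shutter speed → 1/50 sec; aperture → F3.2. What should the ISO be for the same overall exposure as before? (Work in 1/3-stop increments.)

Scene light: 1 stop brighter.
Shutter speed: 1/500 → 1/400 → 1/320 → 1/250 → 1/200 → 1/160 → 1/125 → 1/100 → 1/80 → 1/60 → 1/50 — 3 1/3 stops longer (brighter).
Aperture: f/2.2 → f/2.5 → f/2.8 → f/3.2 — 1 stop smaller aperture (darker).
Net so far: 3 1/3 stops brighter. ISO: 32000 → 25600 → 20000 → 16000 → 12800 → 10000 → 8000 → 6400 → 5000 → 4000 → 3200.

ISO 3200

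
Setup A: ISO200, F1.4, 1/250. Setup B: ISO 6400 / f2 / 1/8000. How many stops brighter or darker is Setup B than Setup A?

1 stop darker

Aperture: f/1.4 → f/2 — 1 stop smaller aperture (darker).
Shutter speed: 1/250 → 1/500 → 1/1000 → 1/2000 → 1/4000 → 1/8000 — 5 stops shorter (darker).
ISO: 200 → 400 → 800 → 1600 → 3200 → 6400 — 5 stops raised (brighter).
Net: −1 −5 +5 = −1 stop.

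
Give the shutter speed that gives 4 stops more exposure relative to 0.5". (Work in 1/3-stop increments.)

Shutter speed: 0.5 → 0.6 → 0.8 → 1 → 1.3 → 1.6 → 2 → 2.5 → 3.2 → 4 → 5 → 6 → 8 — 4 stops slower (brighter).

8 s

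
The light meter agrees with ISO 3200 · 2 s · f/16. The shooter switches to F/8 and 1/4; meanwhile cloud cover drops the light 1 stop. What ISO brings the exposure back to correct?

ISO 12800

Scene light: 1 stop darker.
Aperture: f/16 → f/11 → f/8 — 2 stops opened up (brighter).
Shutter speed: 2 → 1 → 1/2 → 1/4 — 3 stops shorter (darker).
Net so far: 2 stops darker. ISO: 3200 → 6400 → 12800.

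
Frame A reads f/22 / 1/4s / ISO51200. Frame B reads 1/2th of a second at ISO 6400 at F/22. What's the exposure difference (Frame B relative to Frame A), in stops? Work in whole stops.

2 stops darker

Aperture: unchanged.
Shutter speed: 1/4 → 1/2 — 1 stop slower (brighter).
ISO: 51200 → 25600 → 12800 → 6400 — 3 stops dropped (darker).
Net: +1 −3 = −2 stops.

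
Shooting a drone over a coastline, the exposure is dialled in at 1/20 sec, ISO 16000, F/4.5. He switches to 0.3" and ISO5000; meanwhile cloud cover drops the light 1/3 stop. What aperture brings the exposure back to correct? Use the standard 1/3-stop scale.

Scene light: 1/3 stop darker.
Shutter speed: 1/20 → 1/15 → 1/13 → 1/10 → 1/8 → 1/6 → 1/5 → 1/4 → 0.3 — 2 2/3 stops longer (brighter).
ISO: 16000 → 12800 → 10000 → 8000 → 6400 → 5000 — 1 2/3 stops dropped (darker).
Net so far: 2/3 stop brighter. Aperture: f/4.5 → f/5 → f/5.6.

f/5.6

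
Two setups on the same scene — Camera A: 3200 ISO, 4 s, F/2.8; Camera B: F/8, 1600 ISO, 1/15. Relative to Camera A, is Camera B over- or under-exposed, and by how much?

10 stops darker

Aperture: f/2.8 → f/4 → f/5.6 → f/8 — 3 stops smaller aperture (darker).
Shutter speed: 4 → 2 → 1 → 1/2 → 1/4 → 1/8 → 1/15 — 6 stops shorter (darker).
ISO: 3200 → 1600 — 1 stop dropped (darker).
Net: −3 −6 −1 = −10 stops.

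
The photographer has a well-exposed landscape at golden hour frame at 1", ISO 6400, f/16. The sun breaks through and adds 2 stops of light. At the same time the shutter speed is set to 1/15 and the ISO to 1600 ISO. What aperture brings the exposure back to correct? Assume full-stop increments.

f/4

Scene light: 2 stops brighter.
Shutter speed: 1 → 1/2 → 1/4 → 1/8 → 1/15 — 4 stops faster (darker).
ISO: 6400 → 3200 → 1600 — 2 stops lower (darker).
Net so far: 4 stops darker. Aperture: f/16 → f/11 → f/8 → f/5.6 → f/4.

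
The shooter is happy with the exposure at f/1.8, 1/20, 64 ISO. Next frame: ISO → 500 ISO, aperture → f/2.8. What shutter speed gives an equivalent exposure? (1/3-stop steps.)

1/60s

ISO: 64 → 80 → 100 → 125 → 160 → 200 → 250 → 320 → 400 → 500 — 3 stops higher (brighter).
Aperture: f/1.8 → f/2 → f/2.2 → f/2.5 → f/2.8 — 1 1/3 stops smaller aperture (darker).
Net change so far: 1 2/3 stops brighter. Offset with the shutter speed: 1/20 → 1/25 → 1/30 → 1/40 → 1/50 → 1/60.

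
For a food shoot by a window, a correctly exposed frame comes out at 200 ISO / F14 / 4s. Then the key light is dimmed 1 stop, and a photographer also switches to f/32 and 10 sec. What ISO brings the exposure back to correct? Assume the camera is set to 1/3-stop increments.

Scene light: 1 stop darker.
Aperture: f/14 → f/16 → f/18 → f/20 → f/22 → f/25 → f/29 → f/32 — 2 1/3 stops smaller aperture (darker).
Shutter speed: 4 → 5 → 6 → 8 → 10 — 1 1/3 stops longer (brighter).
Net so far: 2 stops darker. ISO: 200 → 250 → 320 → 400 → 500 → 640 → 800.

ISO 800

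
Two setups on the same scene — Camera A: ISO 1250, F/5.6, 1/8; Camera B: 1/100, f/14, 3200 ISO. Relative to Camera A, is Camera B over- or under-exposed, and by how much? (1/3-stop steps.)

5 stops darker

Aperture: f/5.6 → f/6.3 → f/7.1 → f/8 → f/9 → f/10 → f/11 → f/13 → f/14 — 2 2/3 stops smaller aperture (darker).
Shutter speed: 1/8 → 1/10 → 1/13 → 1/15 → 1/20 → 1/25 → 1/30 → 1/40 → 1/50 → 1/60 → 1/80 → 1/100 — 3 2/3 stops shorter (darker).
ISO: 1250 → 1600 → 2000 → 2500 → 3200 — 1 1/3 stops higher (brighter).
Net: −2 2/3 −3 2/3 +1 1/3 = −5 stops.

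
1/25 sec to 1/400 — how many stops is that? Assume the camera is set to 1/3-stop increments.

4 stops

1/25 → 1/30 → 1/40 → 1/50 → 1/60 → 1/80 → 1/100 → 1/125 → 1/160 → 1/200 → 1/250 → 1/320 → 1/400 — count the steps: 12 third-stops = 4 stops.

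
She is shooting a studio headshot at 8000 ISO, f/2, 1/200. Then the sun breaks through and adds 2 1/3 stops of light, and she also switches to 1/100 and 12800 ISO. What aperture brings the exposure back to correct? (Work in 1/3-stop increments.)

Scene light: 2 1/3 stops brighter.
Shutter speed: 1/200 → 1/160 → 1/125 → 1/100 — 1 stop longer (brighter).
ISO: 8000 → 10000 → 12800 — 2/3 stop higher (brighter).
Net so far: 4 stops brighter. Aperture: f/2 → f/2.2 → f/2.5 → f/2.8 → f/3.2 → f/3.5 → f/4 → f/4.5 → f/5 → f/5.6 → f/6.3 → f/7.1 → f/8.

f/8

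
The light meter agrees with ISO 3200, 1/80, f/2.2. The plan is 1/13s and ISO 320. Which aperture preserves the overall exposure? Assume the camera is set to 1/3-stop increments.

Shutter speed: 1/80 → 1/60 → 1/50 → 1/40 → 1/30 → 1/25 → 1/20 → 1/15 → 1/13 — 2 2/3 stops slower (brighter).
ISO: 3200 → 2500 → 2000 → 1600 → 1250 → 1000 → 800 → 640 → 500 → 400 → 320 — 3 1/3 stops dropped (darker).
Net change so far: 2/3 stop darker. Offset with the aperture: f/2.2 → f/2 → f/1.8.

f/1.8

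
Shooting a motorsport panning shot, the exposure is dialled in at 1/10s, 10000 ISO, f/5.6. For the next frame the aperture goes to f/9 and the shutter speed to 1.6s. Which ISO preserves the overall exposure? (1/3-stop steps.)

Aperture: f/5.6 → f/6.3 → f/7.1 → f/8 → f/9 — 1 1/3 stops smaller aperture (darker).
Shutter speed: 1/10 → 1/8 → 1/6 → 1/5 → 1/4 → 0.3 → 0.4 → 0.5 → 0.6 → 0.8 → 1 → 1.3 → 1.6 — 4 stops slower (brighter).
Net change so far: 2 2/3 stops brighter. Offset with the ISO: 10000 → 8000 → 6400 → 5000 → 4000 → 3200 → 2500 → 2000 → 1600.

ISO 1600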